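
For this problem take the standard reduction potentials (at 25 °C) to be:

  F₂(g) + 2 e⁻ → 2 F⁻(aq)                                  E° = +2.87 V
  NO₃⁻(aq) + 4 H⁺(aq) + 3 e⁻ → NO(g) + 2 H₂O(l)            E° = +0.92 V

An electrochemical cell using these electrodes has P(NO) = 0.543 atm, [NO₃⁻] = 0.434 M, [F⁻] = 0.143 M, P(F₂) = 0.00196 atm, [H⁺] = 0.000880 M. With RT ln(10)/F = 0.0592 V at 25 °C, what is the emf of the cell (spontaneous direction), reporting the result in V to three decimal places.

+2.163 V

F₂/F⁻ is the cathode (higher E°), NO₃⁻/NO the anode: E°cell = +2.87 − (+0.92) = +1.95 V, n = 6.
Overall: 3 F₂(g) + 2 NO(g) + 4 H₂O(l) → 6 F⁻(aq) + 2 NO₃⁻(aq) + 8 H⁺(aq)
Q = [F⁻]^6·[NO₃⁻]^2·[H⁺]^8 / (P(F₂)^3·P(NO)^2); log Q = -21.584.
E = E° − (0.0592/n) log Q = +1.95 − (0.0592/6)(-21.584) = +2.163 V.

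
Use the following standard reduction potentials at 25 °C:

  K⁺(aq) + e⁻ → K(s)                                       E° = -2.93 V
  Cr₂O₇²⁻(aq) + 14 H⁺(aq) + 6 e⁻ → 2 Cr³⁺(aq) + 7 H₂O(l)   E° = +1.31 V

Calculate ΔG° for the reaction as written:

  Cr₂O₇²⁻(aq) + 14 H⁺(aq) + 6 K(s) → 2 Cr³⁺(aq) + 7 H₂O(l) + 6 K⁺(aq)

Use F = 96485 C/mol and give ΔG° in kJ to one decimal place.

-2454.6 kJ

As written, Cr₂O₇²⁻/Cr³⁺ is reduced (cathode) and K⁺/K is oxidised (anode), so E°cell = (+1.31) − (-2.93) = +4.24 V.
Balancing electrons gives n = 6.
ΔG° = −nFE° = −(6)(96485)(+4.24) = -2,454,578 J = -2454.6 kJ.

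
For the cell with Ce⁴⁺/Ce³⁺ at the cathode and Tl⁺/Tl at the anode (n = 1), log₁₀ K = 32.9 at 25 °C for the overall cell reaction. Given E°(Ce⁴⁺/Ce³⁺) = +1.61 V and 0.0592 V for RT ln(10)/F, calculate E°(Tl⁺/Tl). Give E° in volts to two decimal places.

E°cell = (0.0592/n)·log K = (0.0592/1)(32.9) = +1.948 V.
Since Ce⁴⁺/Ce³⁺ is the cathode and Tl⁺/Tl the anode, E°cell = E°(Ce⁴⁺/Ce³⁺) − E°(Tl⁺/Tl).
So E°(Tl⁺/Tl) = E°(Ce⁴⁺/Ce³⁺) − E°cell = (+1.61) − (+1.948) = -0.34 V.

-0.34 V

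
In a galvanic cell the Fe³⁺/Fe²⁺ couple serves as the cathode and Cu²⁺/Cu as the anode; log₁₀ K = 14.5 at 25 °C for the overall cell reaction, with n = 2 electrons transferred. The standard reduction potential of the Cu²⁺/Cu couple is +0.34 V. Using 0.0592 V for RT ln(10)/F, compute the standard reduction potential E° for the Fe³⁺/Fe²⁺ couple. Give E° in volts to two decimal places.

+0.77 V

E°cell = (0.0592/n)·log K = (0.0592/2)(14.5) = +0.429 V.
Since Fe³⁺/Fe²⁺ is the cathode and Cu²⁺/Cu the anode, E°cell = E°(Fe³⁺/Fe²⁺) − E°(Cu²⁺/Cu).
So E°(Fe³⁺/Fe²⁺) = E°cell + E°(Cu²⁺/Cu) = +0.429 + (+0.34) = +0.77 V.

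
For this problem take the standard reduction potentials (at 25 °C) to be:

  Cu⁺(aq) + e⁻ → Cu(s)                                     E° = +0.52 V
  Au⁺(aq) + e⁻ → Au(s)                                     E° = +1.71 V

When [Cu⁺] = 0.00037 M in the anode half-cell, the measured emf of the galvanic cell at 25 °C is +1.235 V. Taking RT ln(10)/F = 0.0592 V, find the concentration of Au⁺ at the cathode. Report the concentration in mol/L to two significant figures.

Au⁺/Au is the cathode, Cu⁺/Cu the anode: E°cell = +1.19 V, n = 1.
Overall reaction: Au⁺(aq) + Cu(s) → Au(s) + Cu⁺(aq); Q = [Cu⁺]^1/[Au⁺]^1.
From E = E° − (0.0592/n) log Q: log Q = (E° − E)·n/0.0592 = (+1.19 − (+1.235))·1/0.0592 = -0.7601.
So 1·log[Au⁺] = 1·log(0.00037) − log Q = -3.4318 − (-0.7601) = -2.6717; [Au⁺] = 10^(-2.6717) ≈ 0.0021 M.

0.0021 M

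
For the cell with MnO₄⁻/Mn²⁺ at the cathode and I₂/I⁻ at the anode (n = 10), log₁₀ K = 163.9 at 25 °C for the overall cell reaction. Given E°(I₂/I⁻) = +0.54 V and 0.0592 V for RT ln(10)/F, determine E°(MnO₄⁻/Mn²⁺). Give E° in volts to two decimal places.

E°cell = (0.0592/n)·log K = (0.0592/10)(163.9) = +0.970 V.
Since MnO₄⁻/Mn²⁺ is the cathode and I₂/I⁻ the anode, E°cell = E°(MnO₄⁻/Mn²⁺) − E°(I₂/I⁻).
So E°(MnO₄⁻/Mn²⁺) = E°cell + E°(I₂/I⁻) = +0.970 + (+0.54) = +1.51 V.

+1.51 V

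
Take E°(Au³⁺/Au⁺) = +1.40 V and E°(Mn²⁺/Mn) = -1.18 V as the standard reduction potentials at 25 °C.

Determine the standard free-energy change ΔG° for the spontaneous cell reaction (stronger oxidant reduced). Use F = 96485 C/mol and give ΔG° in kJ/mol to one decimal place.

-497.9 kJ/mol

Au³⁺/Au⁺ (E° = +1.40 V) is the cathode; Mn²⁺/Mn (E° = -1.18 V) is the anode, so E°cell = +2.58 V.
Balancing electrons gives n = 2 (lcm of 2 and 2).
ΔG° = −nFE° = −(2)(96485)(+2.58) = -497,863 J = -497.9 kJ/mol.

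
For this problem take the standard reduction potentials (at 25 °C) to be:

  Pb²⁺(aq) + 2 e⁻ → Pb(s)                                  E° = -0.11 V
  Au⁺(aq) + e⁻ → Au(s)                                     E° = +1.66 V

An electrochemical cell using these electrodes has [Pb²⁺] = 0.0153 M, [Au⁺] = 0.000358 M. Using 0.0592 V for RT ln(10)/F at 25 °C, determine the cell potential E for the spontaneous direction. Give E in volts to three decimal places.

Au⁺/Au is the cathode (higher E°), Pb²⁺/Pb the anode: E°cell = +1.66 − (-0.11) = +1.77 V, n = 2.
Overall: 2 Au⁺(aq) + Pb(s) → 2 Au(s) + Pb²⁺(aq)
Q = [Pb²⁺] / ([Au⁺]^2); log Q = 5.077.
E = E° − (0.0592/n) log Q = +1.77 − (0.0592/2)(5.077) = +1.620 V.

+1.620 V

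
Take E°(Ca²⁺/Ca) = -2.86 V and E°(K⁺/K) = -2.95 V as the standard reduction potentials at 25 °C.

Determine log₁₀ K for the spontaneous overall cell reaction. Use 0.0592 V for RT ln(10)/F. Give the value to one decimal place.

Cathode: Ca²⁺/Ca; anode: K⁺/K. E°cell = +0.09 V, n = 2.
log K = nE°cell / 0.0592 = (2)(+0.09) / 0.0592 = 3.0.

3.0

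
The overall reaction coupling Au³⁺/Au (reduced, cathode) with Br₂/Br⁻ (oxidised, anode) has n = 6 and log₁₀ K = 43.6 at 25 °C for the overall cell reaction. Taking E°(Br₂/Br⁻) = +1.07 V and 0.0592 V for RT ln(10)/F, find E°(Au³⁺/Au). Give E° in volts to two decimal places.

E°cell = (0.0592/n)·log K = (0.0592/6)(43.6) = +0.430 V.
Since Au³⁺/Au is the cathode and Br₂/Br⁻ the anode, E°cell = E°(Au³⁺/Au) − E°(Br₂/Br⁻).
So E°(Au³⁺/Au) = E°cell + E°(Br₂/Br⁻) = +0.430 + (+1.07) = +1.50 V.

+1.50 V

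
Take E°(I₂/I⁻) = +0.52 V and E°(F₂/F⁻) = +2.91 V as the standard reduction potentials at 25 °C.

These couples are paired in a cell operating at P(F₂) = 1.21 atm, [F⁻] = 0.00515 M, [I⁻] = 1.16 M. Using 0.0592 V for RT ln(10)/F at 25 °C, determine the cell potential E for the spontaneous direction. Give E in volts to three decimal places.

+2.532 V

F₂/F⁻ is the cathode (higher E°), I₂/I⁻ the anode: E°cell = +2.91 − (+0.52) = +2.39 V, n = 2.
Overall: F₂(g) + 2 I⁻(aq) → 2 F⁻(aq) + I₂(s)
Q = [F⁻]^2 / (P(F₂)·[I⁻]^2); log Q = -4.788.
E = E° − (0.0592/n) log Q = +2.39 − (0.0592/2)(-4.788) = +2.532 V.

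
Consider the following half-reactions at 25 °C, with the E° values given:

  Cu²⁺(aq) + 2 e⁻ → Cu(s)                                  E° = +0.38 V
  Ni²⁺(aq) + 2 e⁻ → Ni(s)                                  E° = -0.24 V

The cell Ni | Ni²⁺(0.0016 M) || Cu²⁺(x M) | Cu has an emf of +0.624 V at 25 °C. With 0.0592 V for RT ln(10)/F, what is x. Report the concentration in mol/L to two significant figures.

Cu²⁺/Cu is the cathode, Ni²⁺/Ni the anode: E°cell = +0.62 V, n = 2.
Overall reaction: Cu²⁺(aq) + Ni(s) → Cu(s) + Ni²⁺(aq); Q = [Ni²⁺]^1/[Cu²⁺]^1.
From E = E° − (0.0592/n) log Q: log Q = (E° − E)·n/0.0592 = (+0.62 − (+0.624))·2/0.0592 = -0.1351.
So 1·log[Cu²⁺] = 1·log(0.0016) − log Q = -2.7959 − (-0.1351) = -2.6608; [Cu²⁺] = 10^(-2.6608) ≈ 0.0022 M.

0.0022 M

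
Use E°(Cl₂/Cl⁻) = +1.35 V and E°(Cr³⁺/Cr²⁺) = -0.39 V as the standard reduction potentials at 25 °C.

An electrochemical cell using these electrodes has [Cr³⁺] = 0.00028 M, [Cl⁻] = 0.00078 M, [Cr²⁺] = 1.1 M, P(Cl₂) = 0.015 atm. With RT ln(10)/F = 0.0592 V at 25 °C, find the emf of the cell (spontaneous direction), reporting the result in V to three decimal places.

Cl₂/Cl⁻ is the cathode (higher E°), Cr³⁺/Cr²⁺ the anode: E°cell = +1.35 − (-0.39) = +1.74 V, n = 2.
Overall: Cl₂(g) + 2 Cr²⁺(aq) → 2 Cl⁻(aq) + 2 Cr³⁺(aq)
Q = [Cl⁻]^2·[Cr³⁺]^2 / (P(Cl₂)·[Cr²⁺]^2); log Q = -11.580.
E = E° − (0.0592/n) log Q = +1.74 − (0.0592/2)(-11.580) = +2.083 V.

+2.083 V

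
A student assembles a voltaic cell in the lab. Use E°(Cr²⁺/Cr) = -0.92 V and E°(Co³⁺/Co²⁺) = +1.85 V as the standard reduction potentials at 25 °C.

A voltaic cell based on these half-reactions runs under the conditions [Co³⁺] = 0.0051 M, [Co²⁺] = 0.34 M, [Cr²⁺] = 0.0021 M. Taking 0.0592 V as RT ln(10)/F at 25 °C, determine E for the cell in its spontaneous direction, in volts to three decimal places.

Co³⁺/Co²⁺ is the cathode (higher E°), Cr²⁺/Cr the anode: E°cell = +1.85 − (-0.92) = +2.77 V, n = 2.
Overall: 2 Co³⁺(aq) + Cr(s) → 2 Co²⁺(aq) + Cr²⁺(aq)
Q = [Co²⁺]^2·[Cr²⁺] / ([Co³⁺]^2); log Q = 0.970.
E = E° − (0.0592/n) log Q = +2.77 − (0.0592/2)(0.970) = +2.741 V.

+2.741 V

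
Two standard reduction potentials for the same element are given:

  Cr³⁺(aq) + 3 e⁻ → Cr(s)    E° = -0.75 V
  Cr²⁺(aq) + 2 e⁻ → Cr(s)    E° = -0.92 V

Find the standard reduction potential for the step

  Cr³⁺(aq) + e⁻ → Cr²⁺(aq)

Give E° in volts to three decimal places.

-0.410 V

Sequential free energies add, so n₃E°₃ = n₁E°₁ + n₂E°₂.
With n₃ = 3, and the known step contributing 2×(-0.92) V, the unknown satisfies 1·E° = 3×(-0.75) − 2×(-0.92) = -0.410.
E° = -0.410 / 1 = -0.410 V.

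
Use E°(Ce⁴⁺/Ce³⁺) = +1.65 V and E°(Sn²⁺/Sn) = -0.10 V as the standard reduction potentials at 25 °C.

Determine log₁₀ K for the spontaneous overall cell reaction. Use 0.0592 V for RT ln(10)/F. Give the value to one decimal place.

59.1

Cathode: Ce⁴⁺/Ce³⁺; anode: Sn²⁺/Sn. E°cell = +1.75 V, n = 2.
log K = nE°cell / 0.0592 = (2)(+1.75) / 0.0592 = 59.1.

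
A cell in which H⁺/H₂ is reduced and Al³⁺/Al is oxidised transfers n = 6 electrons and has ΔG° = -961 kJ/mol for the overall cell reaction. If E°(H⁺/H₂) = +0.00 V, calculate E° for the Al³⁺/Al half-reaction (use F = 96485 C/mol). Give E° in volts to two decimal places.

-1.66 V

E°cell = −ΔG°/(nF) = −(-961×10³)/((6)(96485)) = +1.660 V.
Since H⁺/H₂ is the cathode and Al³⁺/Al the anode, E°cell = E°(H⁺/H₂) − E°(Al³⁺/Al).
So E°(Al³⁺/Al) = E°(H⁺/H₂) − E°cell = (+0.00) − (+1.660) = -1.66 V.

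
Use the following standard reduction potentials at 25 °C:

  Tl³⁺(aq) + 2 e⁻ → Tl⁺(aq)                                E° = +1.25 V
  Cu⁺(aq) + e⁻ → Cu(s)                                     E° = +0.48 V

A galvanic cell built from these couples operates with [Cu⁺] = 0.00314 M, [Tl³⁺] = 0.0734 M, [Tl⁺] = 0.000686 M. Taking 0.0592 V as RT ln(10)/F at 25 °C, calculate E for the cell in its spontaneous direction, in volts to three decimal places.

Tl³⁺/Tl⁺ is the cathode (higher E°), Cu⁺/Cu the anode: E°cell = +1.25 − (+0.48) = +0.77 V, n = 2.
Overall: Tl³⁺(aq) + 2 Cu(s) → Tl⁺(aq) + 2 Cu⁺(aq)
Q = [Tl⁺]·[Cu⁺]^2 / ([Tl³⁺]); log Q = -7.036.
E = E° − (0.0592/n) log Q = +0.77 − (0.0592/2)(-7.036) = +0.978 V.

+0.978 V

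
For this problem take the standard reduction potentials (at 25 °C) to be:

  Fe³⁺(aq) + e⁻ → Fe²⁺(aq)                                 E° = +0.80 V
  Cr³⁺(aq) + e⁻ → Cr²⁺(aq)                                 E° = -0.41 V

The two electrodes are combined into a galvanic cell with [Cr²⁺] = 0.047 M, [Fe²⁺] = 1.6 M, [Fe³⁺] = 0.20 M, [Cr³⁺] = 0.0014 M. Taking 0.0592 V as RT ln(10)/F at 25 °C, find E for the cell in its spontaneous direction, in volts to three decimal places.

+1.247 V

Fe³⁺/Fe²⁺ is the cathode (higher E°), Cr³⁺/Cr²⁺ the anode: E°cell = +0.80 − (-0.41) = +1.21 V, n = 1.
Overall: Fe³⁺(aq) + Cr²⁺(aq) → Fe²⁺(aq) + Cr³⁺(aq)
Q = [Fe²⁺]·[Cr³⁺] / ([Fe³⁺]·[Cr²⁺]); log Q = -0.623.
E = E° − (0.0592/n) log Q = +1.21 − (0.0592/1)(-0.623) = +1.247 V.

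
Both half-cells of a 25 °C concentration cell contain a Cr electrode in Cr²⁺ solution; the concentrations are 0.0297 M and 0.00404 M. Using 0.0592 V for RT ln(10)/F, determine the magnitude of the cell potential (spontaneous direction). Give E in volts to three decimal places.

+0.026 V

For a concentration cell E°cell = 0. The 0.0297 M side is the cathode (reduction is favoured where [Cr²⁺] is higher).
With n = 2, E = −(0.0592/2) log([Cr²⁺]ₐₙ/[Cr²⁺]꜀ₐₜ) = −(0.0592/2) log(0.00404/0.0297) = −(0.0592/2)(-0.866) = +0.026 V.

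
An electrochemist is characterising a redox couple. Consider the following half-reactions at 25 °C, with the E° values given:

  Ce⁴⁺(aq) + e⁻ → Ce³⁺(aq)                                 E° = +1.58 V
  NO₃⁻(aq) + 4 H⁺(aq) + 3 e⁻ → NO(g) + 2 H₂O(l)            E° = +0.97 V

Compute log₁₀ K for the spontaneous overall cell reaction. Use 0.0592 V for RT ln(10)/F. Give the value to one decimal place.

Cathode: Ce⁴⁺/Ce³⁺; anode: NO₃⁻/NO. E°cell = +0.61 V, n = 3.
log K = nE°cell / 0.0592 = (3)(+0.61) / 0.0592 = 30.9.

30.9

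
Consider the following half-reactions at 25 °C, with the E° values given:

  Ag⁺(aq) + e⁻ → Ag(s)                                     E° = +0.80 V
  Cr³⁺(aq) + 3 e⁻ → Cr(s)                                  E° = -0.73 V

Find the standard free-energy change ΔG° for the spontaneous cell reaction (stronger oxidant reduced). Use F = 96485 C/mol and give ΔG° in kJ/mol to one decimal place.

-442.9 kJ/mol

Ag⁺/Ag (E° = +0.80 V) is the cathode; Cr³⁺/Cr (E° = -0.73 V) is the anode, so E°cell = +1.53 V.
Balancing electrons gives n = 3 (lcm of 1 and 3).
ΔG° = −nFE° = −(3)(96485)(+1.53) = -442,866 J = -442.9 kJ/mol.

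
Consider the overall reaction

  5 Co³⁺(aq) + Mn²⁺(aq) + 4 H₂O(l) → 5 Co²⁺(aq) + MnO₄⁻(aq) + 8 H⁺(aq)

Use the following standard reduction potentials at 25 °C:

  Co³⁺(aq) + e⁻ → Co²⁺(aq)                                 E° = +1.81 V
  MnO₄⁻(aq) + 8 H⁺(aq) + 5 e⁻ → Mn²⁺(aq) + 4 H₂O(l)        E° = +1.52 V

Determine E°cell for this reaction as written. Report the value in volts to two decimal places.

+0.29 V

The Co³⁺/Co²⁺ couple has the higher reduction potential, so it is the cathode; MnO₄⁻/Mn²⁺ is oxidised at the anode.
E°cell = E°(cathode) − E°(anode) = (+1.81) − (+1.52) = +0.29 V.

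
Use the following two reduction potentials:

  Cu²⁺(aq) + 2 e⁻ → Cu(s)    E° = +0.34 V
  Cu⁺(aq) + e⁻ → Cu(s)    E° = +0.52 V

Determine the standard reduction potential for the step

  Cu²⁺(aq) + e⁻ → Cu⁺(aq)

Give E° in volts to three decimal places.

+0.160 V

Sequential free energies add, so n₃E°₃ = n₁E°₁ + n₂E°₂.
With n₃ = 2, and the known step contributing 1×(+0.52) V, the unknown satisfies 1·E° = 2×(+0.34) − 1×(+0.52) = +0.160.
E° = +0.160 / 1 = +0.160 V.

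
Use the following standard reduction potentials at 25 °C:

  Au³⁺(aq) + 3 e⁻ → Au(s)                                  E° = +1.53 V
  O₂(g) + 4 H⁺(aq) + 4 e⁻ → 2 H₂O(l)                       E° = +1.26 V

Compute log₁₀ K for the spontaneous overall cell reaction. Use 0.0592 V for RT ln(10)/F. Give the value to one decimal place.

54.7

Cathode: Au³⁺/Au; anode: O₂/H₂O. E°cell = +0.27 V, n = 12.
log K = nE°cell / 0.0592 = (12)(+0.27) / 0.0592 = 54.7.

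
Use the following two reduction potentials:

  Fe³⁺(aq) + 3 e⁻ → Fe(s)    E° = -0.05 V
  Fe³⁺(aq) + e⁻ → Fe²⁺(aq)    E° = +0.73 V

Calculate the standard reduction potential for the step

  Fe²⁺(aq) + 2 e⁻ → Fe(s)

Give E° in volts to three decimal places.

-0.440 V

Sequential free energies add, so n₃E°₃ = n₁E°₁ + n₂E°₂.
With n₃ = 3, and the known step contributing 1×(+0.73) V, the unknown satisfies 2·E° = 3×(-0.05) − 1×(+0.73) = -0.880.
E° = -0.880 / 2 = -0.440 V.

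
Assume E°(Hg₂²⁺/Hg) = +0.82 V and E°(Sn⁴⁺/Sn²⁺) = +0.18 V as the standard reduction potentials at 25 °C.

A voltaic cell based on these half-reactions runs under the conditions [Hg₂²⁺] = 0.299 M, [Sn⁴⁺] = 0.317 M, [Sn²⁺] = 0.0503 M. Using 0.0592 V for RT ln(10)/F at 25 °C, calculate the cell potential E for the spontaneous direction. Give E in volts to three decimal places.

+0.601 V

Hg₂²⁺/Hg is the cathode (higher E°), Sn⁴⁺/Sn²⁺ the anode: E°cell = +0.82 − (+0.18) = +0.64 V, n = 2.
Overall: Hg₂²⁺(aq) + Sn²⁺(aq) → 2 Hg(l) + Sn⁴⁺(aq)
Q = [Sn⁴⁺] / ([Hg₂²⁺]·[Sn²⁺]); log Q = 1.324.
E = E° − (0.0592/n) log Q = +0.64 − (0.0592/2)(1.324) = +0.601 V.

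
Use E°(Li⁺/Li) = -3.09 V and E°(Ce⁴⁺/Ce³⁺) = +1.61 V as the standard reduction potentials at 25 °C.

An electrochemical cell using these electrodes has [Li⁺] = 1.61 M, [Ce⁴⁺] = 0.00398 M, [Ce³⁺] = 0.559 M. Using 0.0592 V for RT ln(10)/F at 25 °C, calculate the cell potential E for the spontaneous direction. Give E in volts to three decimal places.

+4.561 V

Ce⁴⁺/Ce³⁺ is the cathode (higher E°), Li⁺/Li the anode: E°cell = +1.61 − (-3.09) = +4.70 V, n = 1.
Overall: Ce⁴⁺(aq) + Li(s) → Ce³⁺(aq) + Li⁺(aq)
Q = [Ce³⁺]·[Li⁺] / ([Ce⁴⁺]); log Q = 2.354.
E = E° − (0.0592/n) log Q = +4.70 − (0.0592/1)(2.354) = +4.561 V.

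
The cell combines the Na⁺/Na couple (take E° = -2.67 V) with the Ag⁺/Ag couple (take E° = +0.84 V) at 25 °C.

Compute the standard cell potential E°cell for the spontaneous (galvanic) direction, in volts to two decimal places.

The Ag⁺/Ag couple has the higher reduction potential, so it is the cathode; Na⁺/Na is oxidised at the anode.
E°cell = E°(cathode) − E°(anode) = (+0.84) − (-2.67) = +3.51 V.
Since E°cell > 0, the reaction is spontaneous under standard conditions.

+3.51 V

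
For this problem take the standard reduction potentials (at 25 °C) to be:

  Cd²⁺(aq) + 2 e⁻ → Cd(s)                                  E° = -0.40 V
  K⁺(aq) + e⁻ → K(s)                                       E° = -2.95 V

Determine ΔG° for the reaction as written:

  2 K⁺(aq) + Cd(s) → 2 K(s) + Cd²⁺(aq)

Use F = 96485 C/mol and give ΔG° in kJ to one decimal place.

As written, K⁺/K is reduced (cathode) and Cd²⁺/Cd is oxidised (anode), so E°cell = (-2.95) − (-0.40) = -2.55 V.
Balancing electrons gives n = 2.
ΔG° = −nFE° = −(2)(96485)(-2.55) = 492,073 J = +492.1 kJ.

+492.1 kJ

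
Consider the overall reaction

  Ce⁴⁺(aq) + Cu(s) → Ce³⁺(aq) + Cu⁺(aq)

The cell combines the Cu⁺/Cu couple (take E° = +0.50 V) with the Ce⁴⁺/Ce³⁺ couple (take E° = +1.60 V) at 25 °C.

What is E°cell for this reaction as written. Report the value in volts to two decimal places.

+1.10 V

The Ce⁴⁺/Ce³⁺ couple has the higher reduction potential, so it is the cathode; Cu⁺/Cu is oxidised at the anode.
E°cell = E°(cathode) − E°(anode) = (+1.60) − (+0.50) = +1.10 V.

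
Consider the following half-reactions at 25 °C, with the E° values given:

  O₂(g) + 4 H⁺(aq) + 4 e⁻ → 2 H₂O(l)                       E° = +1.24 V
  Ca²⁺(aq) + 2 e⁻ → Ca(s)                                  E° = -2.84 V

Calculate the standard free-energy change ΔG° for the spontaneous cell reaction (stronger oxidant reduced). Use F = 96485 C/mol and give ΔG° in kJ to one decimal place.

-1574.6 kJ

O₂/H₂O (E° = +1.24 V) is the cathode; Ca²⁺/Ca (E° = -2.84 V) is the anode, so E°cell = +4.08 V.
Balancing electrons gives n = 4 (lcm of 4 and 2).
ΔG° = −nFE° = −(4)(96485)(+4.08) = -1,574,635 J = -1574.6 kJ.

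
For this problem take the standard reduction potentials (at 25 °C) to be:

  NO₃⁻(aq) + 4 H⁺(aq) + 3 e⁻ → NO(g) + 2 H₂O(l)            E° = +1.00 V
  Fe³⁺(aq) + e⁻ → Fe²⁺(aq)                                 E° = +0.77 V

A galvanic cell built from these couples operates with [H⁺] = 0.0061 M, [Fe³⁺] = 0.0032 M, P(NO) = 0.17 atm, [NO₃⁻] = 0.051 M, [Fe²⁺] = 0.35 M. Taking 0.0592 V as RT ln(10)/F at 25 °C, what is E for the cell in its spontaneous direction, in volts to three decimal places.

NO₃⁻/NO is the cathode (higher E°), Fe³⁺/Fe²⁺ the anode: E°cell = +1.00 − (+0.77) = +0.23 V, n = 3.
Overall: NO₃⁻(aq) + 4 H⁺(aq) + 3 Fe²⁺(aq) → NO(g) + 2 H₂O(l) + 3 Fe³⁺(aq)
Q = P(NO)·[Fe³⁺]^3 / ([NO₃⁻]·[H⁺]^4·[Fe²⁺]^3); log Q = 3.265.
E = E° − (0.0592/n) log Q = +0.23 − (0.0592/3)(3.265) = +0.166 V.

+0.166 V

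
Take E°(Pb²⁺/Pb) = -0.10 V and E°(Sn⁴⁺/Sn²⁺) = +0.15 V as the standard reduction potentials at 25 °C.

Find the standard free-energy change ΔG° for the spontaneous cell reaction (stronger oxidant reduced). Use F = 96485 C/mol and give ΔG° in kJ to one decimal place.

-48.2 kJ

Sn⁴⁺/Sn²⁺ (E° = +0.15 V) is the cathode; Pb²⁺/Pb (E° = -0.10 V) is the anode, so E°cell = +0.25 V.
Balancing electrons gives n = 2 (lcm of 2 and 2).
ΔG° = −nFE° = −(2)(96485)(+0.25) = -48,242 J = -48.2 kJ.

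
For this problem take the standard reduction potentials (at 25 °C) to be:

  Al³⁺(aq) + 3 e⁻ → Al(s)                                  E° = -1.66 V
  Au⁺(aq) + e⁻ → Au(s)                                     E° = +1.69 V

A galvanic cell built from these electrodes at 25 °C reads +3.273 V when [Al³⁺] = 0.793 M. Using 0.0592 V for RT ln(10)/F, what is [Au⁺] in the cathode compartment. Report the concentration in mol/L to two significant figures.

Au⁺/Au is the cathode, Al³⁺/Al the anode: E°cell = +3.35 V, n = 3.
Overall reaction: 3 Au⁺(aq) + Al(s) → 3 Au(s) + Al³⁺(aq); Q = [Al³⁺]^1/[Au⁺]^3.
From E = E° − (0.0592/n) log Q: log Q = (E° − E)·n/0.0592 = (+3.35 − (+3.273))·3/0.0592 = 3.9020.
So 3·log[Au⁺] = 1·log(0.793) − log Q = -0.1007 − (3.9020) = -4.0027; log[Au⁺] = -4.0027 / 3 = -1.3342; [Au⁺] = 10^(-1.3342) ≈ 0.046 M.

0.046 M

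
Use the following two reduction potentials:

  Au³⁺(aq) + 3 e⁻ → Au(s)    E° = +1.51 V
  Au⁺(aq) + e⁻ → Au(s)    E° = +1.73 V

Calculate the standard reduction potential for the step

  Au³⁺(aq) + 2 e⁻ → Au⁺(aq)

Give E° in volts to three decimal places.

+1.400 V

Sequential free energies add, so n₃E°₃ = n₁E°₁ + n₂E°₂.
With n₃ = 3, and the known step contributing 1×(+1.73) V, the unknown satisfies 2·E° = 3×(+1.51) − 1×(+1.73) = +2.800.
E° = +2.800 / 2 = +1.400 V.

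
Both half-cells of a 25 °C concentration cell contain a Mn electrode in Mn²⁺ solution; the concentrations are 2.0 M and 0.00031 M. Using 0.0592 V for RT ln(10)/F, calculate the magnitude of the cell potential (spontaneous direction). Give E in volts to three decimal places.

For a concentration cell E°cell = 0. The 2.0 M side is the cathode (reduction is favoured where [Mn²⁺] is higher).
With n = 2, E = −(0.0592/2) log([Mn²⁺]ₐₙ/[Mn²⁺]꜀ₐₜ) = −(0.0592/2) log(0.00031/2) = −(0.0592/2)(-3.810) = +0.113 V.

+0.113 V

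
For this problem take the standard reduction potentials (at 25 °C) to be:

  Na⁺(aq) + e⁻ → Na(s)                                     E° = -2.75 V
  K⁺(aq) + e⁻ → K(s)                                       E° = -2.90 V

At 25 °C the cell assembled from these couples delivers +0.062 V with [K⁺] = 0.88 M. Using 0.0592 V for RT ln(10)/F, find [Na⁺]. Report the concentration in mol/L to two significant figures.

Na⁺/Na is the cathode, K⁺/K the anode: E°cell = +0.15 V, n = 1.
Overall reaction: Na⁺(aq) + K(s) → Na(s) + K⁺(aq); Q = [K⁺]^1/[Na⁺]^1.
From E = E° − (0.0592/n) log Q: log Q = (E° − E)·n/0.0592 = (+0.15 − (+0.062))·1/0.0592 = 1.4865.
So 1·log[Na⁺] = 1·log(0.88) − log Q = -0.0555 − (1.4865) = -1.5420; [Na⁺] = 10^(-1.5420) ≈ 0.029 M.

0.029 M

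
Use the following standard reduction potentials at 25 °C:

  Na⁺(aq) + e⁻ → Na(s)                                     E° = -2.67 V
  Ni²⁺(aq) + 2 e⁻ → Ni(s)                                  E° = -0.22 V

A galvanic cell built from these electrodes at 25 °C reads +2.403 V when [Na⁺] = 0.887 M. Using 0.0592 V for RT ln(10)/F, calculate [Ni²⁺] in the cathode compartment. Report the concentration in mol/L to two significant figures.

0.020 M

Ni²⁺/Ni is the cathode, Na⁺/Na the anode: E°cell = +2.45 V, n = 2.
Overall reaction: Ni²⁺(aq) + 2 Na(s) → Ni(s) + 2 Na⁺(aq); Q = [Na⁺]^2/[Ni²⁺]^1.
From E = E° − (0.0592/n) log Q: log Q = (E° − E)·n/0.0592 = (+2.45 − (+2.403))·2/0.0592 = 1.5878.
So 1·log[Ni²⁺] = 2·log(0.887) − log Q = -0.1042 − (1.5878) = -1.6920; [Ni²⁺] = 10^(-1.6920) ≈ 0.020 M.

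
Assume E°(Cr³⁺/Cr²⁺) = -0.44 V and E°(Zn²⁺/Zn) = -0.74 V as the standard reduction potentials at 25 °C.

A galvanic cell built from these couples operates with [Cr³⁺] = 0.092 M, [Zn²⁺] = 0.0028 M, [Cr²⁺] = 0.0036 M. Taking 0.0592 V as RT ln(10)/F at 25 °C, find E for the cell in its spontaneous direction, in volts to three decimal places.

+0.459 V

Cr³⁺/Cr²⁺ is the cathode (higher E°), Zn²⁺/Zn the anode: E°cell = -0.44 − (-0.74) = +0.30 V, n = 2.
Overall: 2 Cr³⁺(aq) + Zn(s) → 2 Cr²⁺(aq) + Zn²⁺(aq)
Q = [Cr²⁺]^2·[Zn²⁺] / ([Cr³⁺]^2); log Q = -5.368.
E = E° − (0.0592/n) log Q = +0.30 − (0.0592/2)(-5.368) = +0.459 V.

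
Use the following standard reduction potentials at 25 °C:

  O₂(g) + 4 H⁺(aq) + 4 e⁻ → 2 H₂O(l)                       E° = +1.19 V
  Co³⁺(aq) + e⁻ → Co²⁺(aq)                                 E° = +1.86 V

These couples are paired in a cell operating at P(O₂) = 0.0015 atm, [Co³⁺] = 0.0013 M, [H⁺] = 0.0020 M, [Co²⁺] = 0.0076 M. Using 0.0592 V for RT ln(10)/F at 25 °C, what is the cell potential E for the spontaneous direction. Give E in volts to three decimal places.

+0.826 V

Co³⁺/Co²⁺ is the cathode (higher E°), O₂/H₂O the anode: E°cell = +1.86 − (+1.19) = +0.67 V, n = 4.
Overall: 4 Co³⁺(aq) + 2 H₂O(l) → 4 Co²⁺(aq) + O₂(g) + 4 H⁺(aq)
Q = [Co²⁺]^4·P(O₂)·[H⁺]^4 / ([Co³⁺]^4); log Q = -10.552.
E = E° − (0.0592/n) log Q = +0.67 − (0.0592/4)(-10.552) = +0.826 V.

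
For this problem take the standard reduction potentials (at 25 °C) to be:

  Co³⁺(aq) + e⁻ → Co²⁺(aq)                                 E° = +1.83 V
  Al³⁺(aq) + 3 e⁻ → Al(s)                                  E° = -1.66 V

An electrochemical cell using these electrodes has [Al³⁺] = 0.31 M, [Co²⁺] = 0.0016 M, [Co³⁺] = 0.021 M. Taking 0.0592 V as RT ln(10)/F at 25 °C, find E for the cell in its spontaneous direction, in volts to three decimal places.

+3.566 V

Co³⁺/Co²⁺ is the cathode (higher E°), Al³⁺/Al the anode: E°cell = +1.83 − (-1.66) = +3.49 V, n = 3.
Overall: 3 Co³⁺(aq) + Al(s) → 3 Co²⁺(aq) + Al³⁺(aq)
Q = [Co²⁺]^3·[Al³⁺] / ([Co³⁺]^3); log Q = -3.863.
E = E° − (0.0592/n) log Q = +3.49 − (0.0592/3)(-3.863) = +3.566 V.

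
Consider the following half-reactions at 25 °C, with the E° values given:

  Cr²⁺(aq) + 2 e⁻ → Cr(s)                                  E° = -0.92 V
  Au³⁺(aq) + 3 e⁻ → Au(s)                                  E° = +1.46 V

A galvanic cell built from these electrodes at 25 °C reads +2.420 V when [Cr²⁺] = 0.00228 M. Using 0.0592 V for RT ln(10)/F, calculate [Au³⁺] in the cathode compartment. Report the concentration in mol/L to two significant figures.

0.012 M

Au³⁺/Au is the cathode, Cr²⁺/Cr the anode: E°cell = +2.38 V, n = 6.
Overall reaction: 2 Au³⁺(aq) + 3 Cr(s) → 2 Au(s) + 3 Cr²⁺(aq); Q = [Cr²⁺]^3/[Au³⁺]^2.
From E = E° − (0.0592/n) log Q: log Q = (E° − E)·n/0.0592 = (+2.38 − (+2.420))·6/0.0592 = -4.0541.
So 2·log[Au³⁺] = 3·log(0.00228) − log Q = -7.9262 − (-4.0541) = -3.8721; log[Au³⁺] = -3.8721 / 2 = -1.9361; [Au³⁺] = 10^(-1.9361) ≈ 0.012 M.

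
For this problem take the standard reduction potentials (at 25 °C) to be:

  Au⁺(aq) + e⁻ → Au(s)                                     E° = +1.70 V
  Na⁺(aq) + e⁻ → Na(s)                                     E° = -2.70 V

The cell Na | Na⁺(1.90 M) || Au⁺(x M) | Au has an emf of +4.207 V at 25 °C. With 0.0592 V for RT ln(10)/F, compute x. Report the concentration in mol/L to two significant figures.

0.0010 M

Au⁺/Au is the cathode, Na⁺/Na the anode: E°cell = +4.40 V, n = 1.
Overall reaction: Au⁺(aq) + Na(s) → Au(s) + Na⁺(aq); Q = [Na⁺]^1/[Au⁺]^1.
From E = E° − (0.0592/n) log Q: log Q = (E° − E)·n/0.0592 = (+4.40 − (+4.207))·1/0.0592 = 3.2601.
So 1·log[Au⁺] = 1·log(1.9) − log Q = 0.2788 − (3.2601) = -2.9813; [Au⁺] = 10^(-2.9813) ≈ 0.0010 M.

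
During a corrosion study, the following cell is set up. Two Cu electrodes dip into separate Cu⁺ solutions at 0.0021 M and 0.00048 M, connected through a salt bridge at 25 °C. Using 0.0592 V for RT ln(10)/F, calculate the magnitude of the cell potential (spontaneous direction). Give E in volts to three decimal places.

For a concentration cell E°cell = 0. The 0.0021 M side is the cathode (reduction is favoured where [Cu⁺] is higher).
With n = 1, E = −(0.0592/1) log([Cu⁺]ₐₙ/[Cu⁺]꜀ₐₜ) = −(0.0592/1) log(0.00048/0.0021) = −(0.0592/1)(-0.641) = +0.038 V.

+0.038 V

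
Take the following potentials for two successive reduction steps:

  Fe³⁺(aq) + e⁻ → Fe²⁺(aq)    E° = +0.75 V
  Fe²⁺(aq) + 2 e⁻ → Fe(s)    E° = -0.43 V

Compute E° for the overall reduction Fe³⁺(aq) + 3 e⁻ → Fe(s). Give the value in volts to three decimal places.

Adding the free-energy changes (−nFE°) of the two steps gives −n₃FE°₃ = −n₁FE°₁ − n₂FE°₂.
E°₃ = (1×+0.75 + 2×-0.43) / 3 = (-0.110) / 3 = -0.037 V.
E° values themselves are not directly additive — weighting by electron count is essential.

-0.037 V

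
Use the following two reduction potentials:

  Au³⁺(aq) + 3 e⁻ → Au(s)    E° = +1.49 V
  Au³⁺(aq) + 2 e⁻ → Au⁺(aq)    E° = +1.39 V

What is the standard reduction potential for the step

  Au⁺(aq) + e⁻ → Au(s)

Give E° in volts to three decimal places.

Sequential free energies add, so n₃E°₃ = n₁E°₁ + n₂E°₂.
With n₃ = 3, and the known step contributing 2×(+1.39) V, the unknown satisfies 1·E° = 3×(+1.49) − 2×(+1.39) = +1.690.
E° = +1.690 / 1 = +1.690 V.

+1.690 V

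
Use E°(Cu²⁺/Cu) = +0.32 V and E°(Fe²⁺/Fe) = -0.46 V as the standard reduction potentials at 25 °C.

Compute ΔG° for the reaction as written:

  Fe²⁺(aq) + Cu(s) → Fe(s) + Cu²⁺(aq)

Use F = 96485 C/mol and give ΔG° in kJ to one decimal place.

As written, Fe²⁺/Fe is reduced (cathode) and Cu²⁺/Cu is oxidised (anode), so E°cell = (-0.46) − (+0.32) = -0.78 V.
Balancing electrons gives n = 2.
ΔG° = −nFE° = −(2)(96485)(-0.78) = 150,517 J = +150.5 kJ.

+150.5 kJ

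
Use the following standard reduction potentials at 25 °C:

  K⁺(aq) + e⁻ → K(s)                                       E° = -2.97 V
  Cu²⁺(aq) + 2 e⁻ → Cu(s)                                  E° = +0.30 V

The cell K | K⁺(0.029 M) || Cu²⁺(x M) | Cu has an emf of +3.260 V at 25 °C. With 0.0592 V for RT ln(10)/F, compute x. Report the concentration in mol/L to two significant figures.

0.00039 M

Cu²⁺/Cu is the cathode, K⁺/K the anode: E°cell = +3.27 V, n = 2.
Overall reaction: Cu²⁺(aq) + 2 K(s) → Cu(s) + 2 K⁺(aq); Q = [K⁺]^2/[Cu²⁺]^1.
From E = E° − (0.0592/n) log Q: log Q = (E° − E)·n/0.0592 = (+3.27 − (+3.260))·2/0.0592 = 0.3378.
So 1·log[Cu²⁺] = 2·log(0.029) − log Q = -3.0752 − (0.3378) = -3.4130; [Cu²⁺] = 10^(-3.4130) ≈ 0.00039 M.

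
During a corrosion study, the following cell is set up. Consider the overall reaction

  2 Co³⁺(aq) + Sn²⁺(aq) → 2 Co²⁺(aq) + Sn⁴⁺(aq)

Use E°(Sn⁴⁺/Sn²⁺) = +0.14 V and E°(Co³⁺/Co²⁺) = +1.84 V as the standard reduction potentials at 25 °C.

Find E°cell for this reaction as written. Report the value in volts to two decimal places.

The Co³⁺/Co²⁺ couple has the higher reduction potential, so it is the cathode; Sn⁴⁺/Sn²⁺ is oxidised at the anode.
E°cell = E°(cathode) − E°(anode) = (+1.84) − (+0.14) = +1.70 V.

+1.70 V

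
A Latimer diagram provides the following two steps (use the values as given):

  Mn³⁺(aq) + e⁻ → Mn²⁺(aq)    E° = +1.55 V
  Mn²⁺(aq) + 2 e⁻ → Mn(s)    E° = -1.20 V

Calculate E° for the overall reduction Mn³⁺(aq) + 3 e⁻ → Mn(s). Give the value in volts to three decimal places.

-0.283 V

Since ΔG° = −nFE° is additive over sequential reductions, n₃E°₃ = n₁E°₁ + n₂E°₂.
E°₃ = (1×+1.55 + 2×-1.20) / 3 = (-0.850) / 3 = -0.283 V.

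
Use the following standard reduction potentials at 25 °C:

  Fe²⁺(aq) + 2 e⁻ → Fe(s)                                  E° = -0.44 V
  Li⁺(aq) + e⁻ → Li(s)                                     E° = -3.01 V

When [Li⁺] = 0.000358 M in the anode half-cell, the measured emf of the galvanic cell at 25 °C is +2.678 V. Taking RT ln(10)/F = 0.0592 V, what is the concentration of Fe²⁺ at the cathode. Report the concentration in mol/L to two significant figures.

Fe²⁺/Fe is the cathode, Li⁺/Li the anode: E°cell = +2.57 V, n = 2.
Overall reaction: Fe²⁺(aq) + 2 Li(s) → Fe(s) + 2 Li⁺(aq); Q = [Li⁺]^2/[Fe²⁺]^1.
From E = E° − (0.0592/n) log Q: log Q = (E° − E)·n/0.0592 = (+2.57 − (+2.678))·2/0.0592 = -3.6486.
So 1·log[Fe²⁺] = 2·log(0.000358) − log Q = -6.8922 − (-3.6486) = -3.2436; [Fe²⁺] = 10^(-3.2436) ≈ 0.00057 M.

0.00057 M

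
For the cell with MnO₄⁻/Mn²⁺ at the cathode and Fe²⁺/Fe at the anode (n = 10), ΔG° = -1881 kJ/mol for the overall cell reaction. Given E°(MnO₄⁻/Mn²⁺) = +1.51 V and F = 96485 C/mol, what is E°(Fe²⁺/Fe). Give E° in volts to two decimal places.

E°cell = −ΔG°/(nF) = −(-1881×10³)/((10)(96485)) = +1.950 V.
Since MnO₄⁻/Mn²⁺ is the cathode and Fe²⁺/Fe the anode, E°cell = E°(MnO₄⁻/Mn²⁺) − E°(Fe²⁺/Fe).
So E°(Fe²⁺/Fe) = E°(MnO₄⁻/Mn²⁺) − E°cell = (+1.51) − (+1.950) = -0.44 V.

-0.44 V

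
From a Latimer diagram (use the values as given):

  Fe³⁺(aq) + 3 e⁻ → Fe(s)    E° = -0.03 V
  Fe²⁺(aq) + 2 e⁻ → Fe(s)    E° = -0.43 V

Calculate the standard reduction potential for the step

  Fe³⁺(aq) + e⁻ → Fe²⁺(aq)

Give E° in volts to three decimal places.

+0.770 V

Sequential free energies add, so n₃E°₃ = n₁E°₁ + n₂E°₂.
With n₃ = 3, and the known step contributing 2×(-0.43) V, the unknown satisfies 1·E° = 3×(-0.03) − 2×(-0.43) = +0.770.
E° = +0.770 / 1 = +0.770 V.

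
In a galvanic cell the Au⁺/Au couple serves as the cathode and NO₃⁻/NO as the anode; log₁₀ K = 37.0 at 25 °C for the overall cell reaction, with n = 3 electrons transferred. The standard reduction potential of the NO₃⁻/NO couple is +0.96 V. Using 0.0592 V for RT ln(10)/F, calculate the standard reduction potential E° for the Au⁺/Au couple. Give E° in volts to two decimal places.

+1.69 V

E°cell = (0.0592/n)·log K = (0.0592/3)(37.0) = +0.730 V.
Since Au⁺/Au is the cathode and NO₃⁻/NO the anode, E°cell = E°(Au⁺/Au) − E°(NO₃⁻/NO).
So E°(Au⁺/Au) = E°cell + E°(NO₃⁻/NO) = +0.730 + (+0.96) = +1.69 V.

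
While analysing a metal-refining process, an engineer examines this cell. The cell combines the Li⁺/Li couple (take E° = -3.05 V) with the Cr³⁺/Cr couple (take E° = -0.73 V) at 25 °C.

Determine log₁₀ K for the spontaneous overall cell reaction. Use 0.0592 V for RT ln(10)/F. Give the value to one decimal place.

Cathode: Cr³⁺/Cr; anode: Li⁺/Li. E°cell = +2.32 V, n = 3.
log K = nE°cell / 0.0592 = (3)(+2.32) / 0.0592 = 117.6.

117.6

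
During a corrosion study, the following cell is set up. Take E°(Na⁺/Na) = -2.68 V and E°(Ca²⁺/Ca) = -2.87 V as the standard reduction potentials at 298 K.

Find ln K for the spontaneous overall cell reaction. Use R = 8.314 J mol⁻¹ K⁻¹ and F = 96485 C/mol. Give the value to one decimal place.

Cathode: Na⁺/Na; anode: Ca²⁺/Ca. E°cell = (-2.68) − (-2.87) = +0.19 V, with n = 2.
ΔG° = −nFE° = −RT ln K, so ln K = nFE°/(RT) = (2)(96485)(+0.19) / ((8.314)(298)) = 14.798.

14.8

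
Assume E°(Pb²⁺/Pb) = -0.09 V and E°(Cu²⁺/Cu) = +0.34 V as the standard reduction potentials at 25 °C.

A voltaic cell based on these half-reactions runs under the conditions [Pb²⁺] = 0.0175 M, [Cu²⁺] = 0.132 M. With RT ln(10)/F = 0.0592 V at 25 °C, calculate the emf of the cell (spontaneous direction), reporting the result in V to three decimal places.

Cu²⁺/Cu is the cathode (higher E°), Pb²⁺/Pb the anode: E°cell = +0.34 − (-0.09) = +0.43 V, n = 2.
Overall: Cu²⁺(aq) + Pb(s) → Cu(s) + Pb²⁺(aq)
Q = [Pb²⁺] / ([Cu²⁺]); log Q = -0.878.
E = E° − (0.0592/n) log Q = +0.43 − (0.0592/2)(-0.878) = +0.456 V.

+0.456 V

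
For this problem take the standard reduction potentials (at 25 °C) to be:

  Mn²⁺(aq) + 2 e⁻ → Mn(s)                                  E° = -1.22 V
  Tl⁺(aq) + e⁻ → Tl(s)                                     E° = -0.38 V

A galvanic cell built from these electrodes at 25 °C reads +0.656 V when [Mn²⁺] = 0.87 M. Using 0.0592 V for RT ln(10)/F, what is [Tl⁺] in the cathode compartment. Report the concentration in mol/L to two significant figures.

Tl⁺/Tl is the cathode, Mn²⁺/Mn the anode: E°cell = +0.84 V, n = 2.
Overall reaction: 2 Tl⁺(aq) + Mn(s) → 2 Tl(s) + Mn²⁺(aq); Q = [Mn²⁺]^1/[Tl⁺]^2.
From E = E° − (0.0592/n) log Q: log Q = (E° − E)·n/0.0592 = (+0.84 − (+0.656))·2/0.0592 = 6.2162.
So 2·log[Tl⁺] = 1·log(0.87) − log Q = -0.0605 − (6.2162) = -6.2767; log[Tl⁺] = -6.2767 / 2 = -3.1383; [Tl⁺] = 10^(-3.1383) ≈ 0.00073 M.

0.00073 M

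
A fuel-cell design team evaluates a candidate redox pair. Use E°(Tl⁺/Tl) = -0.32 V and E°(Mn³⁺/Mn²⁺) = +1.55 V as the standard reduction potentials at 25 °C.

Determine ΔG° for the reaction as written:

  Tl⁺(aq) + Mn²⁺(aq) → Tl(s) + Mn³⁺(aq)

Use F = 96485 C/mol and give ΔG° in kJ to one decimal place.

+180.4 kJ

As written, Tl⁺/Tl is reduced (cathode) and Mn³⁺/Mn²⁺ is oxidised (anode), so E°cell = (-0.32) − (+1.55) = -1.87 V.
Balancing electrons gives n = 1.
ΔG° = −nFE° = −(1)(96485)(-1.87) = 180,427 J = +180.4 kJ.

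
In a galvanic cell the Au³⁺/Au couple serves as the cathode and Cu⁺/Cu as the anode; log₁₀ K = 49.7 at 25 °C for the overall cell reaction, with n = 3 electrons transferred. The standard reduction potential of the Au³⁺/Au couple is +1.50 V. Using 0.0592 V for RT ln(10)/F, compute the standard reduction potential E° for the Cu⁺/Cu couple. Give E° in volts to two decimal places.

E°cell = (0.0592/n)·log K = (0.0592/3)(49.7) = +0.981 V.
Since Au³⁺/Au is the cathode and Cu⁺/Cu the anode, E°cell = E°(Au³⁺/Au) − E°(Cu⁺/Cu).
So E°(Cu⁺/Cu) = E°(Au³⁺/Au) − E°cell = (+1.50) − (+0.981) = +0.52 V.

+0.52 V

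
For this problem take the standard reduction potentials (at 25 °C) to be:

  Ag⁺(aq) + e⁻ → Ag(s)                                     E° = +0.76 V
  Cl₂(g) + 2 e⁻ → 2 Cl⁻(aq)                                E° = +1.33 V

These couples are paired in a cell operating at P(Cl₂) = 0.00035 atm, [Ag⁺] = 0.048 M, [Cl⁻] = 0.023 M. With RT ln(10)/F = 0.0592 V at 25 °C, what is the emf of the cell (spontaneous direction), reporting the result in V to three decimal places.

+0.643 V

Cl₂/Cl⁻ is the cathode (higher E°), Ag⁺/Ag the anode: E°cell = +1.33 − (+0.76) = +0.57 V, n = 2.
Overall: Cl₂(g) + 2 Ag(s) → 2 Cl⁻(aq) + 2 Ag⁺(aq)
Q = [Cl⁻]^2·[Ag⁺]^2 / (P(Cl₂)); log Q = -2.458.
E = E° − (0.0592/n) log Q = +0.57 − (0.0592/2)(-2.458) = +0.643 V.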